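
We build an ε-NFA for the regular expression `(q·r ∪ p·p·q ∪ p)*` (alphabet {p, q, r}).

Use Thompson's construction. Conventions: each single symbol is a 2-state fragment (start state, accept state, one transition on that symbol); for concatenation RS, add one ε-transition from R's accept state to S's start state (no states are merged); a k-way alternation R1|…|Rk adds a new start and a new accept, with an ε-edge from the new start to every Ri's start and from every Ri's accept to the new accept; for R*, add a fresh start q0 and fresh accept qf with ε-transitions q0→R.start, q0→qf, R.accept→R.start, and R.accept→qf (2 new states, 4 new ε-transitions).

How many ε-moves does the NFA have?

By structural recursion:
Each of the 6 symbol leaves contributes 0 ε-transitions.
  q·r = 1 ε-transition
  p·p·q = 2 ε-transitions
  q·r ∪ p·p·q ∪ p = 9 ε-transitions
  (q·r ∪ p·p·q ∪ p)* = 13 ε-transitions

13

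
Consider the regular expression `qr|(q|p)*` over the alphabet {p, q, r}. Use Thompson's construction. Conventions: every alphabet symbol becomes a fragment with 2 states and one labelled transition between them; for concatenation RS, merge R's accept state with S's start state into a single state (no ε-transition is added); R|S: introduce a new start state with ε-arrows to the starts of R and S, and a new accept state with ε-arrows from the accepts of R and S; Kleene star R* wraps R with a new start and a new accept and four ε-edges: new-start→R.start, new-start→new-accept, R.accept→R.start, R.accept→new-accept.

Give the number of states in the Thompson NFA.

13

Per subexpression:
Each of the 4 symbol leaves contributes a 2-state fragment.
  qr → 3 states
  q|p → 6 states
  (q|p)* → 8 states
  qr|(q|p)* → 13 states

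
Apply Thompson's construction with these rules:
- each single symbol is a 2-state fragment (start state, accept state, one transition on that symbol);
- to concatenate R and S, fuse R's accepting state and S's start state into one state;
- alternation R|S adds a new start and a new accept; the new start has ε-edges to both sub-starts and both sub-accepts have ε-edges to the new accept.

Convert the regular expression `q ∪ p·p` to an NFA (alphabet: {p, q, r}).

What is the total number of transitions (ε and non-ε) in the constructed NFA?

7

Recursing over subexpressions:
Each of the 3 symbol leaves contributes 1 transition (1 symbol, 0 ε).
  p·p = 2 transitions (2 symbol, 0 ε)
  q ∪ p·p = 7 transitions (3 symbol, 4 ε)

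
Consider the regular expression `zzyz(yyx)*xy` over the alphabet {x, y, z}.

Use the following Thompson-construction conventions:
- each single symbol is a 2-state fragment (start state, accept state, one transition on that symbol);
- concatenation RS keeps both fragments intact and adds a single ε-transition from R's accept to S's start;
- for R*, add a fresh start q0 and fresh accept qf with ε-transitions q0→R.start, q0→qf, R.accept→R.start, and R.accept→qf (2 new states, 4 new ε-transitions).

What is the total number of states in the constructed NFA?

20

Per subexpression:
Each of the 9 symbol leaves contributes a 2-state fragment.
  yyx = 6 states
  (yyx)* = 8 states
  zzyz(yyx)*xy = 20 states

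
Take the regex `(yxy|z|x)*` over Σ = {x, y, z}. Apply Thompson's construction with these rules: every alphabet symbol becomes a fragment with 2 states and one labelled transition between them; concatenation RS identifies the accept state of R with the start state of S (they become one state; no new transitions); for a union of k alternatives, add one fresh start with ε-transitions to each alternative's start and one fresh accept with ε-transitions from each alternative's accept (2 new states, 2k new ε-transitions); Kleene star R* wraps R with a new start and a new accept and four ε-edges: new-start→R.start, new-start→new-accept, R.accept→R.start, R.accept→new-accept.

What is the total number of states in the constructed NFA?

Recursing over subexpressions:
Each of the 5 symbol leaves contributes a 2-state fragment.
  yxy → 4 states
  yxy|z|x → 10 states
  (yxy|z|x)* → 12 states

12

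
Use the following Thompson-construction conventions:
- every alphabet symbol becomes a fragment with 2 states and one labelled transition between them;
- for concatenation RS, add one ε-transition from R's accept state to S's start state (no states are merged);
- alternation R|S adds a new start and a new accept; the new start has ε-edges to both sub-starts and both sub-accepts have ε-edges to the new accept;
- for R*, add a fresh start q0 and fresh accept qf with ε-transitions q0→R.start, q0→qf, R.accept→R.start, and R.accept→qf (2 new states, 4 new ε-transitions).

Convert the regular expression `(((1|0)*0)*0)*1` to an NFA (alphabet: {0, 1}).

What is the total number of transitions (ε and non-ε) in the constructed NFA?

24

Per subexpression:
Each of the 5 symbol leaves contributes 1 transition (1 symbol, 0 ε).
  1|0 : 6 transitions (2 symbol, 4 ε)
  (1|0)* : 10 transitions (2 symbol, 8 ε)
  (1|0)*0 : 12 transitions (3 symbol, 9 ε)
  ((1|0)*0)* : 16 transitions (3 symbol, 13 ε)
  ((1|0)*0)*0 : 18 transitions (4 symbol, 14 ε)
  (((1|0)*0)*0)* : 22 transitions (4 symbol, 18 ε)
  (((1|0)*0)*0)*1 : 24 transitions (5 symbol, 19 ε)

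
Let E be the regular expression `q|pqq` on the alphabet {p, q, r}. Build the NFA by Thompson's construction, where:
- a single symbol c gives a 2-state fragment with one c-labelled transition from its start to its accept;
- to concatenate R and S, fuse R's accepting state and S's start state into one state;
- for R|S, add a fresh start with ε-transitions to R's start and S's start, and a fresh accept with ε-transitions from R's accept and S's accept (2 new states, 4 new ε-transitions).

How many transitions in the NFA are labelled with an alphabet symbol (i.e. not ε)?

4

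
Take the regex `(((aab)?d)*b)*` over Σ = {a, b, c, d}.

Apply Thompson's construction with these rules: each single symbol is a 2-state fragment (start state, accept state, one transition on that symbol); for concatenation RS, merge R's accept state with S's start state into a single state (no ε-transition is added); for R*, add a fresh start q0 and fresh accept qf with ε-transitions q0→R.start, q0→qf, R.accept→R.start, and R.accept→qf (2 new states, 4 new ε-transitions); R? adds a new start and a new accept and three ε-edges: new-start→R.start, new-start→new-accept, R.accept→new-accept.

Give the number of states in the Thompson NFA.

Recursing over subexpressions:
Each of the 5 symbol leaves contributes a 2-state fragment.
  aab = 4 states
  (aab)? = 6 states
  (aab)?d = 7 states
  ((aab)?d)* = 9 states
  ((aab)?d)*b = 10 states
  (((aab)?d)*b)* = 12 states

12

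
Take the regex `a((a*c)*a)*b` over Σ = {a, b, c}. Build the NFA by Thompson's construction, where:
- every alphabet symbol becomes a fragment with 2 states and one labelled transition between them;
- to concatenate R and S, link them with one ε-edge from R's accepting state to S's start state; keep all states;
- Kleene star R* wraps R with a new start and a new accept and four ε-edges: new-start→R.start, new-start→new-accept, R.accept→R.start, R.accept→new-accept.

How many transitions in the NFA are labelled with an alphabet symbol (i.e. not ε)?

Building bottom-up:
Each of the 5 symbol leaves contributes exactly 1 symbol transition.
  a* = 1 symbol transition
  a*c = 2 symbol transitions
  (a*c)* = 2 symbol transitions
  (a*c)*a = 3 symbol transitions
  ((a*c)*a)* = 3 symbol transitions
  a((a*c)*a)*b = 5 symbol transitions

5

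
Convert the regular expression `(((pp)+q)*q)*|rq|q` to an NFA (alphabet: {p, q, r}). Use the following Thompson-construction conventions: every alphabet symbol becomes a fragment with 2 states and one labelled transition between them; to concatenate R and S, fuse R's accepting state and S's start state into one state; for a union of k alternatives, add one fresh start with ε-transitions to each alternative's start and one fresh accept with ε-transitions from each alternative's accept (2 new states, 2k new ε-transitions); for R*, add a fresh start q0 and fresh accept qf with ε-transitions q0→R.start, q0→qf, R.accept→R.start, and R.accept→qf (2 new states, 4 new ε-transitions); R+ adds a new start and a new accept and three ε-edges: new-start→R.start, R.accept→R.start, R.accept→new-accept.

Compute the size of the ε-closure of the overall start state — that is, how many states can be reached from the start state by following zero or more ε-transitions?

10

Compute the ε-closure size of each fragment's start state recursively; a symbol fragment's start has no outgoing ε-edge, so its closure is just itself (size 1).
  pp : same as the first factor's closure: |closure| = 1
  (pp)+ : new start ε-reaches only the body's start; the new accept needs a symbol first: |closure| = 1 + 1 = 2
  (pp)+q : same as the first factor's closure: |closure| = 2
  ((pp)+q)* : new start has ε-edges to the inner start and to the new accept, so |closure| = 2 + 2 = 4
  ((pp)+q)*q : |closure| = 4 + (1−1) = 4 (closure spills across the concat boundary because the left factor accepts ε)
  (((pp)+q)*q)* : |closure| = 1 (new start) + 4 (body) + 1 (new accept) = 6
  rq : same as the first factor's closure: |closure| = 1
  (((pp)+q)*q)*|rq|q : |closure| = 1 (new start) + (6 + 1 + 1) + 1 (new accept, since some branch ε-reaches its own accept) = 10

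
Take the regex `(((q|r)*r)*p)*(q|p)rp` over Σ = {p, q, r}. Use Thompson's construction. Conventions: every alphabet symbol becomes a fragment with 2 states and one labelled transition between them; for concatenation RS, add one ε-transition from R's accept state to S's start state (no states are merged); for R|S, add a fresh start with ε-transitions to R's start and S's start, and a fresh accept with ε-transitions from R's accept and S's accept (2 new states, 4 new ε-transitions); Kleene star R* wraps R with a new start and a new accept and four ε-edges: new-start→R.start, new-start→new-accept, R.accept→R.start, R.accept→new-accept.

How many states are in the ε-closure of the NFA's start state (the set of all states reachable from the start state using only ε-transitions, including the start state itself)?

Compute the ε-closure size of each fragment's start state recursively; a symbol fragment's start has no outgoing ε-edge, so its closure is just itself (size 1).
  q|r → |ε-closure| = 1 + 1 + 1 = 3 (the new accept is not ε-reachable since no branch accepts ε)
  (q|r)* → new start has ε-edges to the inner start and to the new accept, so |ε-closure| = 2 + 3 = 5
  (q|r)*r → |ε-closure| = 5 + 1 = 6 (closure spills across the concat boundary because the left factor accepts ε)
  ((q|r)*r)* → the star's fresh start ε-reaches both the body's start and the fresh accept: |ε-closure| = 2 + 6 = 8
  ((q|r)*r)*p → the left operand accepts ε, so the closure extends into the next operand (via the concat ε-link); |ε-closure| = 8 + 1 = 9
  (((q|r)*r)*p)* → new start has ε-edges to the inner start and to the new accept, so |ε-closure| = 2 + 9 = 11
  q|p → |ε-closure| = 1 + 1 + 1 = 3 (the new accept is not ε-reachable since no branch accepts ε)
  (((q|r)*r)*p)*(q|p)rp → the left operand accepts ε, so the closure extends into the next operand (via the concat ε-link); |ε-closure| = 11 + 3 = 14

14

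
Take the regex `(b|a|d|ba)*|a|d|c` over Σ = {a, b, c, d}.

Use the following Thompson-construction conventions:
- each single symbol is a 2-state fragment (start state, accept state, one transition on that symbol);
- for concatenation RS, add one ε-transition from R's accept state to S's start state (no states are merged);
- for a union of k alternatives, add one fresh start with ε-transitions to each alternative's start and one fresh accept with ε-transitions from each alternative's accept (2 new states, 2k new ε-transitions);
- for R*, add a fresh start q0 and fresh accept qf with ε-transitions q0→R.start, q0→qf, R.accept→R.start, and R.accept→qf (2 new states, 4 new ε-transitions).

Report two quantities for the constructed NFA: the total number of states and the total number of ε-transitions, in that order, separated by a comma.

22, 21

Recursing over subexpressions:
Each of the 8 symbol leaves contributes 2 states and 0 ε-transitions.
  ba : 4 states, 1 ε-transition
  b|a|d|ba : 12 states, 9 ε-transitions
  (b|a|d|ba)* : 14 states, 13 ε-transitions
  (b|a|d|ba)*|a|d|c : 22 states, 21 ε-transitions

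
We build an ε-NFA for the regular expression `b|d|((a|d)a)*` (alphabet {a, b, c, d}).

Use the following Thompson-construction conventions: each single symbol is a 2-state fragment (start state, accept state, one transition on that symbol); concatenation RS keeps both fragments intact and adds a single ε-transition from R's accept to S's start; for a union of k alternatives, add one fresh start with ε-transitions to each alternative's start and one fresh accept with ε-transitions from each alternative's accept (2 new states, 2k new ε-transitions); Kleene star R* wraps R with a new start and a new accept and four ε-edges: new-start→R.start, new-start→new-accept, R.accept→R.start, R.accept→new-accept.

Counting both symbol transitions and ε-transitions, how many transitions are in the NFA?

Building bottom-up:
Each of the 5 symbol leaves contributes 1 transition (1 symbol, 0 ε).
  a|d : 6 transitions (2 symbol, 4 ε)
  (a|d)a : 8 transitions (3 symbol, 5 ε)
  ((a|d)a)* : 12 transitions (3 symbol, 9 ε)
  b|d|((a|d)a)* : 20 transitions (5 symbol, 15 ε)

20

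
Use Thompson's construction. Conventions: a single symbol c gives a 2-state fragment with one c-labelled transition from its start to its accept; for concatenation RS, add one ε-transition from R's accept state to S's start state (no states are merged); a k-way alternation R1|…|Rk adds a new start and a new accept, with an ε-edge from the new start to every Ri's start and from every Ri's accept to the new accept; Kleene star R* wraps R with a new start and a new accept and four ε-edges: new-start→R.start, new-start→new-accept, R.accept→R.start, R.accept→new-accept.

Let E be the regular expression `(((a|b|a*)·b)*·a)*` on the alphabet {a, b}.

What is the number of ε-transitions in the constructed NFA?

Per subexpression:
Each of the 5 symbol leaves contributes 0 ε-transitions.
  a* : 4 ε-transitions
  a|b|a* : 10 ε-transitions
  (a|b|a*)·b : 11 ε-transitions
  ((a|b|a*)·b)* : 15 ε-transitions
  ((a|b|a*)·b)*·a : 16 ε-transitions
  (((a|b|a*)·b)*·a)* : 20 ε-transitions

20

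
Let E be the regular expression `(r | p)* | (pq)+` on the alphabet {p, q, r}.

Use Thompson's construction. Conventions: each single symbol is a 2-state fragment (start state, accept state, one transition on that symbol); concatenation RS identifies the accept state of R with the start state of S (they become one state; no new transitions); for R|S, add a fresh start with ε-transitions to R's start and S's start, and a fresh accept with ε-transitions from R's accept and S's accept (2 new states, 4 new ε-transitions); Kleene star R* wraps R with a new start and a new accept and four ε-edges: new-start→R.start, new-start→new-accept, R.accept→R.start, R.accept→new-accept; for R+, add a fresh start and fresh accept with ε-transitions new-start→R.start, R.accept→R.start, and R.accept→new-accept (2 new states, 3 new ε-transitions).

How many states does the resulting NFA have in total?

15

Recursing over subexpressions:
Each of the 4 symbol leaves contributes a 2-state fragment.
  r | p — 6 states
  (r | p)* — 8 states
  pq — 3 states
  (pq)+ — 5 states
  (r | p)* | (pq)+ — 15 states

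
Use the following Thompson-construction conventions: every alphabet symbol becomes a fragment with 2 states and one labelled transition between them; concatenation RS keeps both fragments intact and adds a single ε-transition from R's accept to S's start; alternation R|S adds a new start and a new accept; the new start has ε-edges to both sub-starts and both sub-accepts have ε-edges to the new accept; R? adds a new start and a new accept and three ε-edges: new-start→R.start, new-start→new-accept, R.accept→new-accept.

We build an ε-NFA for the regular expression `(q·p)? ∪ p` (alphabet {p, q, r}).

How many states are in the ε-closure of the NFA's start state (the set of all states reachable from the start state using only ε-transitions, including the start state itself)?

6

Compute the ε-closure size of each fragment's start state recursively; a symbol fragment's start has no outgoing ε-edge, so its closure is just itself (size 1).
  q·p — |closure| equals the left operand's closure size = 1 (its accept is not ε-reachable, so the closure stops there)
  (q·p)? — |closure| = 1 (new start) + 1 (body) + 1 (new accept, via ε) = 3
  (q·p)? ∪ p — |closure| = 1 (new start) + (3 + 1) + 1 (new accept, since some branch ε-reaches its own accept) = 6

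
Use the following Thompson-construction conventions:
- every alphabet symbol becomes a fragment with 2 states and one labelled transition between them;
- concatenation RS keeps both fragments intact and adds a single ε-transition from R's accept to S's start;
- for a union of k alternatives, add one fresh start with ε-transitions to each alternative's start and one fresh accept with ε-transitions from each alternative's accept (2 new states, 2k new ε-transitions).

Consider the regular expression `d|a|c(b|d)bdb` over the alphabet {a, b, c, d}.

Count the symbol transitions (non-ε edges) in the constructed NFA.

8

Building bottom-up:
Each of the 8 symbol leaves contributes exactly 1 symbol transition.
  b|d : 2 symbol transitions
  c(b|d)bdb : 6 symbol transitions
  d|a|c(b|d)bdb : 8 symbol transitions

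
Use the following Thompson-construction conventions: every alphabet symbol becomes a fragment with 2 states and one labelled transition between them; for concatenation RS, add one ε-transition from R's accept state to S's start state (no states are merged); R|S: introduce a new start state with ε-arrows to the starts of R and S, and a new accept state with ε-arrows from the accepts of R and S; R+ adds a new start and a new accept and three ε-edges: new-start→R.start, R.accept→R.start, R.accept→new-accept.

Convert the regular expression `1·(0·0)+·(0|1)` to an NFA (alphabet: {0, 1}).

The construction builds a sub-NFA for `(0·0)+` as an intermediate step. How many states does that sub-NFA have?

Fragment for `(0·0)+`:
Each of the 2 symbol leaves contributes a 2-state fragment.
  0·0 → 4 states
  (0·0)+ → 6 states

6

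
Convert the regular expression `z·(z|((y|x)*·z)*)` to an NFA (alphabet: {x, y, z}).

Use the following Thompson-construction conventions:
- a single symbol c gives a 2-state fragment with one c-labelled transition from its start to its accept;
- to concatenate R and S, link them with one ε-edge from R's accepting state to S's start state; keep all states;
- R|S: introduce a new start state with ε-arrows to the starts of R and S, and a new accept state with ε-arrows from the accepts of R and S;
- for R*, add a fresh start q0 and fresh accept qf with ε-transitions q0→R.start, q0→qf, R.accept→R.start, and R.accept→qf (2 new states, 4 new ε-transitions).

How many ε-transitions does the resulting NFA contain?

Building bottom-up:
Each of the 5 symbol leaves contributes 0 ε-transitions.
  y|x — 4 ε-transitions
  (y|x)* — 8 ε-transitions
  (y|x)*·z — 9 ε-transitions
  ((y|x)*·z)* — 13 ε-transitions
  z|((y|x)*·z)* — 17 ε-transitions
  z·(z|((y|x)*·z)*) — 18 ε-transitions

18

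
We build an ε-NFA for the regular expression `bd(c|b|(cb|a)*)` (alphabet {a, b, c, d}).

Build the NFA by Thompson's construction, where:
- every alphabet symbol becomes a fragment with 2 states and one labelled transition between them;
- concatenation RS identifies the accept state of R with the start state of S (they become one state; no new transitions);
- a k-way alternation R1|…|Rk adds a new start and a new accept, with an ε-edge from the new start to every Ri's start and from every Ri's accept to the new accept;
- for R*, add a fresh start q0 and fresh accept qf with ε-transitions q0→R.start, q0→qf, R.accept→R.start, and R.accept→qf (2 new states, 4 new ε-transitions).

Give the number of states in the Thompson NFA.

17

Bottom-up over the parse tree:
Each of the 7 symbol leaves contributes a 2-state fragment.
  cb → 3 states
  cb|a → 7 states
  (cb|a)* → 9 states
  c|b|(cb|a)* → 15 states
  bd(c|b|(cb|a)*) → 17 states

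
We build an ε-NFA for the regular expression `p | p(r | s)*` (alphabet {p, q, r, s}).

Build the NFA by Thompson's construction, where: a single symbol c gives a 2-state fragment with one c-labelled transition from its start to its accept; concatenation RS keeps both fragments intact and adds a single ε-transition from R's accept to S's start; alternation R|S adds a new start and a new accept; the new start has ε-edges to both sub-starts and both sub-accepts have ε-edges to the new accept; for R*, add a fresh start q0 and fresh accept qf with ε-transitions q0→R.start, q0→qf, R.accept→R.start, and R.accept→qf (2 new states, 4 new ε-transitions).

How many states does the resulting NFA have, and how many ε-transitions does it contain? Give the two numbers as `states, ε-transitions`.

By structural recursion:
Each of the 4 symbol leaves contributes 2 states and 0 ε-transitions.
  r | s = 6 states, 4 ε-transitions
  (r | s)* = 8 states, 8 ε-transitions
  p(r | s)* = 10 states, 9 ε-transitions
  p | p(r | s)* = 14 states, 13 ε-transitions

14, 13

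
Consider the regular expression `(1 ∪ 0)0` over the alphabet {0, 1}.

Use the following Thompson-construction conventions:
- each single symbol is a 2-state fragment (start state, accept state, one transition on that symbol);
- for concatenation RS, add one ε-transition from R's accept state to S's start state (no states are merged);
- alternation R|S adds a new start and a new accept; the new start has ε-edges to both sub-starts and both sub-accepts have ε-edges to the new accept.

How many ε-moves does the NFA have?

Bottom-up over the parse tree:
Each of the 3 symbol leaves contributes 0 ε-transitions.
  1 ∪ 0 = 4 ε-transitions
  (1 ∪ 0)0 = 5 ε-transitions

5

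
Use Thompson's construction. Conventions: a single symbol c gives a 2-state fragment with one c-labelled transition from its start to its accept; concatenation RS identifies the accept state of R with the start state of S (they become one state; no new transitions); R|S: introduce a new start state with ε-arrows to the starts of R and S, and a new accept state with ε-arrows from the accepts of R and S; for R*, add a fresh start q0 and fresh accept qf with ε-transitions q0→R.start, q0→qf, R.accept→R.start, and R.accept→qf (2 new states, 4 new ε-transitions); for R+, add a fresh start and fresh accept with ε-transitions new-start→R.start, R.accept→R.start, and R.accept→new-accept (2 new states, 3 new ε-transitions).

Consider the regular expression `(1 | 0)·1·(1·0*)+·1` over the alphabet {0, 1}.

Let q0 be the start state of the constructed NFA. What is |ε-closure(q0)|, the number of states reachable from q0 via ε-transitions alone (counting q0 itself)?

3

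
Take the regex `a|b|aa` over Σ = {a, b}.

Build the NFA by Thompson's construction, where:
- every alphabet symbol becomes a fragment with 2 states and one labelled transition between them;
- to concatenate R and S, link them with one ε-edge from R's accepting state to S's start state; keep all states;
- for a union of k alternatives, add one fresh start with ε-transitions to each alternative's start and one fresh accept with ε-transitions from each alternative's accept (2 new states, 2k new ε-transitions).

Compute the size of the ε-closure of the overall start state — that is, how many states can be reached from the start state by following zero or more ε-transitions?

Work bottom-up. For each fragment F, track |ε-closure(F.start)| and whether F's accept lies in that closure (i.e. whether F accepts ε). A single-symbol fragment has closure size 1 and does not accept ε.
  aa — |ε-closure| equals the left operand's closure size = 1 (its accept is not ε-reachable, so the closure stops there)
  a|b|aa — new start ε-reaches every alternative's start; none of them accept ε, so the new accept is not reached: |ε-closure| = 1 + 1 + 1 + 1 = 4

4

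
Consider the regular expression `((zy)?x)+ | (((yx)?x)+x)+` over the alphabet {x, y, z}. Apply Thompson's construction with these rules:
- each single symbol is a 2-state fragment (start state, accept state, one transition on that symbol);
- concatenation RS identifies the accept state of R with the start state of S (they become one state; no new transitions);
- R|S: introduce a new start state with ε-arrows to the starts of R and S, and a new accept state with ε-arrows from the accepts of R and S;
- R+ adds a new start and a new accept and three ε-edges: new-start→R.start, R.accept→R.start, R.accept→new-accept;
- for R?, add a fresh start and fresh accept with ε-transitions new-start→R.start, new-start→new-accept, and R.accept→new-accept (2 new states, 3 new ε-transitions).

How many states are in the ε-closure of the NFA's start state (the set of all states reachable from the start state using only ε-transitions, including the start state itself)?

10

Compute the ε-closure size of each fragment's start state recursively; a symbol fragment's start has no outgoing ε-edge, so its closure is just itself (size 1).
  zy : same as the first factor's closure: C = 1
  (zy)? : new start has ε-edges to the inner start and to the new accept, so C = 2 + 1 = 3
  (zy)?x : the left operand accepts ε, so the closure extends into the next operand (the shared merged state is already counted); C = 3 + (1−1) = 3
  ((zy)?x)+ : new start ε-reaches only the body's start; the new accept needs a symbol first: C = 1 + 3 = 4
  yx : same as the first factor's closure: C = 1
  (yx)? : C = 1 (new start) + 1 (body) + 1 (new accept, via ε) = 3
  (yx)?x : C = 3 + (1−1) = 3 (closure spills across the concat boundary because the left factor accepts ε)
  ((yx)?x)+ : C = 1 + 3 = 4 (the body doesn't accept ε, so the new accept is not reached)
  ((yx)?x)+x : C equals the left operand's closure size = 4 (its accept is not ε-reachable, so the closure stops there)
  (((yx)?x)+x)+ : new start ε-reaches only the body's start; the new accept needs a symbol first: C = 1 + 4 = 5
  ((zy)?x)+ | (((yx)?x)+x)+ : C = 1 + 4 + 5 = 10 (the new accept is not ε-reachable since no branch accepts ε)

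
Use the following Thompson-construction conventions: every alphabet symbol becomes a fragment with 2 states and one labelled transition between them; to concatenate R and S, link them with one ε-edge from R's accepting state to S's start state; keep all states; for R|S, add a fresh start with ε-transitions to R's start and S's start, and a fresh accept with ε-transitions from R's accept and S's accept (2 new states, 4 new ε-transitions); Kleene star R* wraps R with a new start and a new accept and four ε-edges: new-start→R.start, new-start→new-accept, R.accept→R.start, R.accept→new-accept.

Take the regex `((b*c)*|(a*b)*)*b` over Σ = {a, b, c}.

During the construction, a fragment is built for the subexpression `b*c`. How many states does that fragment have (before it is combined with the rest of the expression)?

Fragment for `b*c`:
Each of the 2 symbol leaves contributes a 2-state fragment.
  b* = 4 states
  b*c = 6 states

6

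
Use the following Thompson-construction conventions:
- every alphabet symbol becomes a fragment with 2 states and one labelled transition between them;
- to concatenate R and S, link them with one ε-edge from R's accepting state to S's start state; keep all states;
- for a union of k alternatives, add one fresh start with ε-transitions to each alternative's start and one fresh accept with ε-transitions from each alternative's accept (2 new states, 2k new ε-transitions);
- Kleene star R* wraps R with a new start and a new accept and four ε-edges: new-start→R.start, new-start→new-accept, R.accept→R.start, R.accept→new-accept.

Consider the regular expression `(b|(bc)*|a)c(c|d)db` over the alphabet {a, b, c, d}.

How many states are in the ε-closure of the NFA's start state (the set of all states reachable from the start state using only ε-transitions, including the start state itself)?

8

Compute the ε-closure size of each fragment's start state recursively; a symbol fragment's start has no outgoing ε-edge, so its closure is just itself (size 1).
  bc — same as the first factor's closure: C = 1
  (bc)* — C = 1 (new start) + 1 (body) + 1 (new accept) = 3
  b|(bc)*|a — C = 1 (new start) + (1 + 3 + 1) + 1 (new accept, since some branch ε-reaches its own accept) = 7
  c|d — new start ε-reaches every alternative's start; none of them accept ε, so the new accept is not reached: C = 1 + 1 + 1 = 3
  (b|(bc)*|a)c(c|d)db — C = 7 + 1 = 8 (closure spills across the concat boundary because the left factor accepts ε)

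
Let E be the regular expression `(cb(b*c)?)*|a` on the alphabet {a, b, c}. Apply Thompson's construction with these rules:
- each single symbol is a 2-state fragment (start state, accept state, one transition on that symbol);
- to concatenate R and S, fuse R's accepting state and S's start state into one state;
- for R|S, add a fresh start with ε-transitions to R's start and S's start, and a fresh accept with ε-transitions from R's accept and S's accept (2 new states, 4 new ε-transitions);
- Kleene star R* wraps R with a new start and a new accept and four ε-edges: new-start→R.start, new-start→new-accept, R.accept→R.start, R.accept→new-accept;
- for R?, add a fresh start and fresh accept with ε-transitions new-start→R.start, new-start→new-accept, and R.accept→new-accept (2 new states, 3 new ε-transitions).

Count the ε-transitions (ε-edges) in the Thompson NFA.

Recursing over subexpressions:
Each of the 5 symbol leaves contributes 0 ε-transitions.
  b* : 4 ε-transitions
  b*c : 4 ε-transitions
  (b*c)? : 7 ε-transitions
  cb(b*c)? : 7 ε-transitions
  (cb(b*c)?)* : 11 ε-transitions
  (cb(b*c)?)*|a : 15 ε-transitions

15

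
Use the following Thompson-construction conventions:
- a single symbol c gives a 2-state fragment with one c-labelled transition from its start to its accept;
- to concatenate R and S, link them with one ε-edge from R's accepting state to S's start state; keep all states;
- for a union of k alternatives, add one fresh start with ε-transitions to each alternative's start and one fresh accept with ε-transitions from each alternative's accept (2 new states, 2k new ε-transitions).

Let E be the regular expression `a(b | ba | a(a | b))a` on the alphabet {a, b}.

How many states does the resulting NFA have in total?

By structural recursion:
Each of the 8 symbol leaves contributes a 2-state fragment.
  ba → 4 states
  a | b → 6 states
  a(a | b) → 8 states
  b | ba | a(a | b) → 16 states
  a(b | ba | a(a | b))a → 20 states

20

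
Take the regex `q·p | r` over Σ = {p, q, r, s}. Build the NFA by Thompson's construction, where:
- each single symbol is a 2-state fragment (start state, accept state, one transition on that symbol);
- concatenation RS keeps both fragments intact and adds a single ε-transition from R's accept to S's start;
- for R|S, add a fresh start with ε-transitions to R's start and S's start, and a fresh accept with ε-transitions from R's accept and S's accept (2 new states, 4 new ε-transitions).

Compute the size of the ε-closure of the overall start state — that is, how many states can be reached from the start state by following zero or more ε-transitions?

Work bottom-up. For each fragment F, track |ε-closure(F.start)| and whether F's accept lies in that closure (i.e. whether F accepts ε). A single-symbol fragment has closure size 1 and does not accept ε.
  q·p : |closure| equals the left operand's closure size = 1 (its accept is not ε-reachable, so the closure stops there)
  q·p | r : |closure| = 1 + 1 + 1 = 3 (the new accept is not ε-reachable since no branch accepts ε)

3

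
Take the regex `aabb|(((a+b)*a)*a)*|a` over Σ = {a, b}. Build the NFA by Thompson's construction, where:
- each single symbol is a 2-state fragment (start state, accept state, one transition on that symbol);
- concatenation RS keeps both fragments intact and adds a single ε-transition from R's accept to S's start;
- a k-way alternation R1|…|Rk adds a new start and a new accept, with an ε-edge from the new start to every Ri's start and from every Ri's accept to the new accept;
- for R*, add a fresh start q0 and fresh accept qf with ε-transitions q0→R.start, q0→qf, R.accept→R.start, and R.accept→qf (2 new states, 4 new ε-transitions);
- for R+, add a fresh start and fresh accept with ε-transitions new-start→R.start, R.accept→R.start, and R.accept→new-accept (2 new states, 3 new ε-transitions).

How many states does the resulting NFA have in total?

28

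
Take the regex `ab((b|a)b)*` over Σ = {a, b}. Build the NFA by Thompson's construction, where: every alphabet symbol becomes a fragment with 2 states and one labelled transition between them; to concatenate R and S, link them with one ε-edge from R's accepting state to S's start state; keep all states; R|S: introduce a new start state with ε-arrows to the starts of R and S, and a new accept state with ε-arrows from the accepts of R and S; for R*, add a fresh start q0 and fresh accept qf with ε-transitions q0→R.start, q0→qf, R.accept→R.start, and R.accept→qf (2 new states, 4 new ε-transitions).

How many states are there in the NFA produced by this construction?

14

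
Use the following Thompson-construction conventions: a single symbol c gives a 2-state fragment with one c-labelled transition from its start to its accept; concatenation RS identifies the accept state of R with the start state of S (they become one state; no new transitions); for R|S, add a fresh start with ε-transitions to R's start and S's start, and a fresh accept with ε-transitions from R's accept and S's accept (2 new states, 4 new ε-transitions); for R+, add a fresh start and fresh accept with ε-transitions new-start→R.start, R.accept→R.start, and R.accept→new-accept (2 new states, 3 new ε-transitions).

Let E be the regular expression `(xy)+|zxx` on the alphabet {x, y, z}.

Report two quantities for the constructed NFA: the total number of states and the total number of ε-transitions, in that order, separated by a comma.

11, 7

Bottom-up over the parse tree:
Each of the 5 symbol leaves contributes 2 states and 0 ε-transitions.
  xy = 3 states, 0 ε-transitions
  (xy)+ = 5 states, 3 ε-transitions
  zxx = 4 states, 0 ε-transitions
  (xy)+|zxx = 11 states, 7 ε-transitions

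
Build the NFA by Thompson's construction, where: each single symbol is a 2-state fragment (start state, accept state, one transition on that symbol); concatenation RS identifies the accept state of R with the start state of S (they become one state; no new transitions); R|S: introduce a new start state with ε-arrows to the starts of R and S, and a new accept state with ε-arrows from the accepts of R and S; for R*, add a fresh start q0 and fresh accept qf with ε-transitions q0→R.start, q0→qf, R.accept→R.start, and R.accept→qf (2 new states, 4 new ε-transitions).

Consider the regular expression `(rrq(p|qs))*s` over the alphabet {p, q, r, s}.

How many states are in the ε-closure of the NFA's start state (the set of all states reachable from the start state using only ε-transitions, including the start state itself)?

3

Let C(F) = |ε-closure(F.start)| within fragment F, and note whether F accepts ε. Symbol fragments have C = 1 and do not accept ε. Then:
  qs — |closure| equals the left operand's closure size = 1 (its accept is not ε-reachable, so the closure stops there)
  p|qs — new start ε-reaches every alternative's start; none of them accept ε, so the new accept is not reached: |closure| = 1 + 1 + 1 = 3
  rrq(p|qs) — |closure| equals the left operand's closure size = 1 (its accept is not ε-reachable, so the closure stops there)
  (rrq(p|qs))* — new start has ε-edges to the inner start and to the new accept, so |closure| = 2 + 1 = 3
  (rrq(p|qs))*s — |closure| = 3 + (1−1) = 3 (closure spills across the concat boundary because the left factor accepts ε)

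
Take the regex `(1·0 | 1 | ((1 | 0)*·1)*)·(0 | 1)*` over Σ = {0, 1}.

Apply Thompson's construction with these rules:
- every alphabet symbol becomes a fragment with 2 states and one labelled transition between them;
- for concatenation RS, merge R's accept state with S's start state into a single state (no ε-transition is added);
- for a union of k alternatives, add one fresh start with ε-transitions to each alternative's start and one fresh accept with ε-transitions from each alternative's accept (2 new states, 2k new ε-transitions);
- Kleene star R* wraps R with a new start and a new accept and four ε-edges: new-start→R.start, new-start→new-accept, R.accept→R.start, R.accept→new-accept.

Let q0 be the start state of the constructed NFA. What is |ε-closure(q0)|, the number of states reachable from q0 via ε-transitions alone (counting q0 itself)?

15

Let C(F) = |ε-closure(F.start)| within fragment F, and note whether F accepts ε. Symbol fragments have C = 1 and do not accept ε. Then:
  1·0 — |closure| equals the left operand's closure size = 1 (its accept is not ε-reachable, so the closure stops there)
  1 | 0 — |closure| = 1 + 1 + 1 = 3 (the new accept is not ε-reachable since no branch accepts ε)
  (1 | 0)* — |closure| = 1 (new start) + 3 (body) + 1 (new accept) = 5
  (1 | 0)*·1 — the left operand accepts ε, so the closure extends into the next operand (the shared merged state is already counted); |closure| = 5 + (1−1) = 5
  ((1 | 0)*·1)* — new start has ε-edges to the inner start and to the new accept, so |closure| = 2 + 5 = 7
  1·0 | 1 | ((1 | 0)*·1)* — |closure| = 1 (new start) + (1 + 1 + 7) + 1 (new accept, since some branch ε-reaches its own accept) = 11
  0 | 1 — |closure| = 1 + 1 + 1 = 3 (the new accept is not ε-reachable since no branch accepts ε)
  (0 | 1)* — |closure| = 1 (new start) + 3 (body) + 1 (new accept) = 5
  (1·0 | 1 | ((1 | 0)*·1)*)·(0 | 1)* — |closure| = 11 + (5−1) = 15 (closure spills across the concat boundary because the left factor accepts ε)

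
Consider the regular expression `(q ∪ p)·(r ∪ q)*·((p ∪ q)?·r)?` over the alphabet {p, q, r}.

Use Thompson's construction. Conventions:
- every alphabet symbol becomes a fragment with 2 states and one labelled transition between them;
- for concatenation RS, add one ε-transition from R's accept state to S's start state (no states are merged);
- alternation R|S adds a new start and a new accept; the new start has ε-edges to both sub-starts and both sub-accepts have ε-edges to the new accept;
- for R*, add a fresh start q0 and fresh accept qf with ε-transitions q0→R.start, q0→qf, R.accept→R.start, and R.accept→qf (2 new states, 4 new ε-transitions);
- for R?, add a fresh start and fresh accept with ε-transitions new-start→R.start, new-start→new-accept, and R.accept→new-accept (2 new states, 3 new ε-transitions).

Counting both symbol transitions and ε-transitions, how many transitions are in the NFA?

32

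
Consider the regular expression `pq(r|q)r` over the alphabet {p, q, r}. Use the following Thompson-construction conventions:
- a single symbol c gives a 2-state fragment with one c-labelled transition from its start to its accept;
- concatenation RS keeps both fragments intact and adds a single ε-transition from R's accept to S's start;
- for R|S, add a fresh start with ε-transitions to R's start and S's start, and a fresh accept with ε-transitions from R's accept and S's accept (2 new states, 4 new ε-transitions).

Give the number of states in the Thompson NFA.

By structural recursion:
Each of the 5 symbol leaves contributes a 2-state fragment.
  r|q — 6 states
  pq(r|q)r — 12 states

12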